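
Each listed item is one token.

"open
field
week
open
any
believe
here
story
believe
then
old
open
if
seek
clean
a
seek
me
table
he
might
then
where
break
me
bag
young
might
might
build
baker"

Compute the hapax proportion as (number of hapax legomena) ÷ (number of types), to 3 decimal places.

Frequencies: open:3, might:3, believe:2, then:2, seek:2, me:2, field:1, week:1, any:1, here:1, story:1, old:1, if:1, clean:1, a:1, table:1, he:1, where:1, break:1, bag:1, … (3 more, each freq 1)
Hapax count = 17; type count = 23.
Ratio = 17 / 23 = 0.739

0.739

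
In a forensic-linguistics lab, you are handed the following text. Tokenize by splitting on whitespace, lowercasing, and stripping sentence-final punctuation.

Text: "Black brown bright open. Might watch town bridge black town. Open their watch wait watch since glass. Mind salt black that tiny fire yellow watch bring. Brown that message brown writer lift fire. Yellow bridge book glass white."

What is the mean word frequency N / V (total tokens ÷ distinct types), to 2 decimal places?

N = 38 tokens, V = 24 types.
Mean frequency = N / V = 38 / 24 = 1.58

1.58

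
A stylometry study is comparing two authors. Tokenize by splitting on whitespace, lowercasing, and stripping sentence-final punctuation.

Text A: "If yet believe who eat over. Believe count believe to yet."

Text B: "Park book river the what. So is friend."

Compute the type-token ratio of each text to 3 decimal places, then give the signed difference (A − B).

TTR(A) = 8/11 = 0.727
TTR(B) = 8/8 = 1.000
Difference = 0.727 − 1.000 = -0.273

-0.273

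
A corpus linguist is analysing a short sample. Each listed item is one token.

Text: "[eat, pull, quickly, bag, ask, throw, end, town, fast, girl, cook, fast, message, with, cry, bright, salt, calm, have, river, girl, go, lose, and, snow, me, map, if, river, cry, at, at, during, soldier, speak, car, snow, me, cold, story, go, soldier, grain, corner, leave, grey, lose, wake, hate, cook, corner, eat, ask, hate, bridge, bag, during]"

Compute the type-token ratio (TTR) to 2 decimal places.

N = 57 tokens, V = 40 types.
TTR = V / N = 40 / 57 = 0.70

0.70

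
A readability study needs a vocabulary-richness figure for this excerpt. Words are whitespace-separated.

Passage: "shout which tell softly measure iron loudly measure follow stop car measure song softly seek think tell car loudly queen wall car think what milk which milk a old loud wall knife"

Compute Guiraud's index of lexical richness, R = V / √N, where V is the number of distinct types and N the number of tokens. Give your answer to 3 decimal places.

N = 32, V = 21.
√N = 5.656854
R = 21 / 5.656854 = 3.712

3.712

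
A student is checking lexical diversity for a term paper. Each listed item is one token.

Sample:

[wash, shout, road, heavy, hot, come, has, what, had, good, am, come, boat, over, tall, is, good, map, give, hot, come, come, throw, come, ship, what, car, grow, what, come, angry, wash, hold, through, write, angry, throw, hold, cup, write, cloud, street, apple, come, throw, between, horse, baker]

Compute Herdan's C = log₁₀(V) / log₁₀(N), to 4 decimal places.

0.8953

N = 48, V = 32.
log₁₀(V) = 1.505150, log₁₀(N) = 1.681241
C = 1.505150 / 1.681241 = 0.8953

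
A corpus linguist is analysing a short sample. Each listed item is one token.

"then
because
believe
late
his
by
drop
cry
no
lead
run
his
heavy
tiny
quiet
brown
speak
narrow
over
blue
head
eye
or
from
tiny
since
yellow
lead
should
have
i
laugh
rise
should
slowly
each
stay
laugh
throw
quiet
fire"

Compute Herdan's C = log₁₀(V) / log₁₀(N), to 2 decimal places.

0.96

N = 41, V = 35.
log₁₀(V) = 1.544068, log₁₀(N) = 1.612784
C = 1.544068 / 1.612784 = 0.96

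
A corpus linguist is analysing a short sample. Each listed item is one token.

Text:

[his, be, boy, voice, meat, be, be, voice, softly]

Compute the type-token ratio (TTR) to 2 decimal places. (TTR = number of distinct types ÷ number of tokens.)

N = 9 tokens, V = 6 types.
TTR = V / N = 6 / 9 = 0.67

0.67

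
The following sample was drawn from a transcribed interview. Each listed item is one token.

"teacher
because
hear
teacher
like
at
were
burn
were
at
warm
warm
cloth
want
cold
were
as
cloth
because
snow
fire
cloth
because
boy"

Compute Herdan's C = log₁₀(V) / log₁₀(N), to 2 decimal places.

0.85

N = 24, V = 15.
log₁₀(V) = 1.176091, log₁₀(N) = 1.380211
C = 1.176091 / 1.380211 = 0.85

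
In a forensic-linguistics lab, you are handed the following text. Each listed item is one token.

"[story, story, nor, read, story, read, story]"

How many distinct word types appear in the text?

3

Distinct types: {nor, read, story}
V = 3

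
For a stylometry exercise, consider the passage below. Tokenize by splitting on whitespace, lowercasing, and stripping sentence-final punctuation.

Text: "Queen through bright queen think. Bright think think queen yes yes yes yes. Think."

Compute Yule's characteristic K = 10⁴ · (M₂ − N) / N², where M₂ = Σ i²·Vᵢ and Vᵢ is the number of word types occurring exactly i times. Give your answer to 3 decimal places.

1632.653

Frequencies: think:4, yes:4, queen:3, bright:2, through:1
N = 14. Frequency spectrum: V_1=1, V_2=1, V_3=1, V_4=2
M₂ = 1²·1 + 2²·1 + 3²·1 + 4²·2 = 46
K = 10000 × (46 − 14) / 14² = 1632.653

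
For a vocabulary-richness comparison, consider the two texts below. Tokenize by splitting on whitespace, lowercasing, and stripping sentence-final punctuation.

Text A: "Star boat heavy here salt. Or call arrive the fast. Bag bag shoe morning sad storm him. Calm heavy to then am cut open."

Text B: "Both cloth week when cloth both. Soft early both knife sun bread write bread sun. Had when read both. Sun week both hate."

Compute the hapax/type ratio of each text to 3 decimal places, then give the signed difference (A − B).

0.371

A: hapax=20, V=22, ratio=0.909
B: hapax=7, V=13, ratio=0.538
Difference = 0.909 − 0.538 = 0.371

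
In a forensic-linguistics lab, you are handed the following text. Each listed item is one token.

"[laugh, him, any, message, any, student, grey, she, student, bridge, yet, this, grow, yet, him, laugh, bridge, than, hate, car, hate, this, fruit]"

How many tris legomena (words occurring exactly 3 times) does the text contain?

Frequencies: laugh:2, him:2, any:2, student:2, bridge:2, yet:2, this:2, hate:2, message:1, grey:1, she:1, grow:1, than:1, car:1, fruit:1
Words with frequency 3: (none)

0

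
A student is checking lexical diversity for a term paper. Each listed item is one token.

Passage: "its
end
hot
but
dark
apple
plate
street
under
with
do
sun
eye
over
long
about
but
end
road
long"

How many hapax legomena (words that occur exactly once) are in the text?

14

Frequencies: end:2, but:2, long:2, its:1, hot:1, dark:1, apple:1, plate:1, street:1, under:1, with:1, do:1, sun:1, eye:1, over:1, about:1, road:1
Hapax (freq=1): about, apple, dark, do, eye, hot, its, over, plate, road, street, sun, under, with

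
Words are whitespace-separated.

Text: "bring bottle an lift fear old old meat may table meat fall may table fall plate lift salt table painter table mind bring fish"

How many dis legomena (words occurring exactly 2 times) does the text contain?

6

Frequencies: table:4, bring:2, lift:2, old:2, meat:2, may:2, fall:2, bottle:1, an:1, fear:1, plate:1, salt:1, painter:1, mind:1, fish:1
Words with frequency 2: bring, fall, lift, may, meat, old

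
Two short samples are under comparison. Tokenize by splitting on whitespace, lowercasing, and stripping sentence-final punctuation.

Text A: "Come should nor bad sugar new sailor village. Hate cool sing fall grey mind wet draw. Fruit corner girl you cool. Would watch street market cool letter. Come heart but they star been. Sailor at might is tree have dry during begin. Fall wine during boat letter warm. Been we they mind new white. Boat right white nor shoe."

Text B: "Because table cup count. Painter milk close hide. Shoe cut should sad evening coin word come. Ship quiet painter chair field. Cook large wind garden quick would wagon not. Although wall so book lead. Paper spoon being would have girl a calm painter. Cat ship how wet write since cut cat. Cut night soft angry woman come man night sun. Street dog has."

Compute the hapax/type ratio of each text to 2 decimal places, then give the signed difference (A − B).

A: hapax=32, V=45, ratio=0.71
B: hapax=47, V=54, ratio=0.87
Difference = 0.71 − 0.87 = -0.16

-0.16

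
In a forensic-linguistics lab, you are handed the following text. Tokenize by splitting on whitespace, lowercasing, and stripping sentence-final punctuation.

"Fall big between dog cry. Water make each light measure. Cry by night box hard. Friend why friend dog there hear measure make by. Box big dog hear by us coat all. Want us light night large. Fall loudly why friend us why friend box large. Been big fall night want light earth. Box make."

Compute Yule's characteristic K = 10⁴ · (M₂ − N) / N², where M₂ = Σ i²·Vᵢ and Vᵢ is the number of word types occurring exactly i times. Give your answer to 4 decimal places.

Frequencies: box:4, friend:4, fall:3, big:3, dog:3, make:3, light:3, by:3, night:3, why:3, us:3, cry:2, measure:2, hear:2, want:2, large:2, between:1, water:1, each:1, hard:1, … (6 more, each freq 1)
N = 55. Frequency spectrum: V_1=10, V_2=5, V_3=9, V_4=2
M₂ = 1²·10 + 2²·5 + 3²·9 + 4²·2 = 143
K = 10000 × (143 − 55) / 55² = 290.9091

290.9091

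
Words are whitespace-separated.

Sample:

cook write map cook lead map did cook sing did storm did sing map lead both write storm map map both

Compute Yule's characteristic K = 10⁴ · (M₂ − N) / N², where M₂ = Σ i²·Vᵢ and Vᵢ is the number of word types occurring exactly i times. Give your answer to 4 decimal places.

Frequencies: map:5, cook:3, did:3, write:2, lead:2, sing:2, storm:2, both:2
N = 21. Frequency spectrum: V_2=5, V_3=2, V_5=1
M₂ = 2²·5 + 3²·2 + 5²·1 = 63
K = 10000 × (63 − 21) / 21² = 952.3810

952.3810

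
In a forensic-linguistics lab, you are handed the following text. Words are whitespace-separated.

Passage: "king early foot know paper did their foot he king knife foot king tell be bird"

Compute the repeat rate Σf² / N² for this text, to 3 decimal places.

0.109

Frequencies: king:3, foot:3, early:1, know:1, paper:1, did:1, their:1, he:1, knife:1, tell:1, be:1, bird:1
Σf² = 28; N² = 256
Repeat rate = 28 / 256 = 0.109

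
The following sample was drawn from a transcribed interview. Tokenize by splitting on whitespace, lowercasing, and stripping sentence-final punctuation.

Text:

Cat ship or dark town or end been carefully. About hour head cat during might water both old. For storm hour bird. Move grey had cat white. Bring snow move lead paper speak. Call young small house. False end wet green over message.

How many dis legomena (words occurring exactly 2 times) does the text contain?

4

Frequencies: cat:3, or:2, end:2, hour:2, move:2, ship:1, dark:1, town:1, been:1, carefully:1, about:1, head:1, during:1, might:1, water:1, both:1, old:1, for:1, storm:1, bird:1, … (17 more, each freq 1)
Words with frequency 2: end, hour, move, or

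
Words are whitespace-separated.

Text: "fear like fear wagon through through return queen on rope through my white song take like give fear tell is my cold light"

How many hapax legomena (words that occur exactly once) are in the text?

13

Frequencies: fear:3, through:3, like:2, my:2, wagon:1, return:1, queen:1, on:1, rope:1, white:1, song:1, take:1, give:1, tell:1, is:1, cold:1, light:1
Hapax (freq=1): cold, give, is, light, on, queen, return, rope, song, take, tell, wagon, white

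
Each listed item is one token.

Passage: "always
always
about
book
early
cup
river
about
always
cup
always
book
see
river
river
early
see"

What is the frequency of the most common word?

4

Frequencies: always:4, river:3, about:2, book:2, early:2, cup:2, see:2
Most common: 'always' with frequency 4.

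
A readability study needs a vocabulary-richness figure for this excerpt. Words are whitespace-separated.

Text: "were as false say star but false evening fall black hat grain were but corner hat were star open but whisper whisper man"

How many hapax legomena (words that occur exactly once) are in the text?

Frequencies: were:3, but:3, false:2, star:2, hat:2, whisper:2, as:1, say:1, evening:1, fall:1, black:1, grain:1, corner:1, open:1, man:1
Hapax (freq=1): as, black, corner, evening, fall, grain, man, open, say

9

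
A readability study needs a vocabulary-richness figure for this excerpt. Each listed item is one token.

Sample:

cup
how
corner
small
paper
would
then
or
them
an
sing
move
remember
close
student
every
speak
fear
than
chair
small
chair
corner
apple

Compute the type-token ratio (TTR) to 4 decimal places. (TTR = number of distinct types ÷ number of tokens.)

N = 24 tokens, V = 21 types.
TTR = V / N = 21 / 24 = 0.8750

0.8750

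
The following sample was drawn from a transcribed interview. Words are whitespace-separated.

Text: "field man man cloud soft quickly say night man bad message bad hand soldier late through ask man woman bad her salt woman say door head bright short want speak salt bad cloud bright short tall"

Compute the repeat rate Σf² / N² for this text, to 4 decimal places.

Frequencies: man:4, bad:4, cloud:2, say:2, woman:2, salt:2, bright:2, short:2, field:1, soft:1, quickly:1, night:1, message:1, hand:1, soldier:1, late:1, through:1, ask:1, her:1, door:1, … (4 more, each freq 1)
Σf² = 72; N² = 1296
Repeat rate = 72 / 1296 = 0.0556

0.0556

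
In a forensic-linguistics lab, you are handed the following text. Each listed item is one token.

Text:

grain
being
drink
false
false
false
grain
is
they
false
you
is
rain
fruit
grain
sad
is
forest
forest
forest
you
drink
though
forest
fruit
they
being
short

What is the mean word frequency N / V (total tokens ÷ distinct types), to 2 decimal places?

N = 28 tokens, V = 13 types.
Mean frequency = N / V = 28 / 13 = 2.15

2.15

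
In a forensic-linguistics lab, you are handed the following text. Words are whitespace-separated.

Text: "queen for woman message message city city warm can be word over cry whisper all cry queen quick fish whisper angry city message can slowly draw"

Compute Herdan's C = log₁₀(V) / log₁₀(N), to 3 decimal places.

N = 26, V = 18.
log₁₀(V) = 1.255273, log₁₀(N) = 1.414973
C = 1.255273 / 1.414973 = 0.887

0.887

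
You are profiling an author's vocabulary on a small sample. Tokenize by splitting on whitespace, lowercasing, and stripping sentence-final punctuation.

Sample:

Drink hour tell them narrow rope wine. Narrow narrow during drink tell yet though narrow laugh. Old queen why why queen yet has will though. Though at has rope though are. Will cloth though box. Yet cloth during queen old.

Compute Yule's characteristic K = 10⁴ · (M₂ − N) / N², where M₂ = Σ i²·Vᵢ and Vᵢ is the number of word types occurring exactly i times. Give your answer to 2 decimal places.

387.50

Frequencies: though:5, narrow:4, yet:3, queen:3, drink:2, tell:2, rope:2, during:2, old:2, why:2, has:2, will:2, cloth:2, hour:1, them:1, wine:1, laugh:1, at:1, are:1, box:1
N = 40. Frequency spectrum: V_1=7, V_2=9, V_3=2, V_4=1, V_5=1
M₂ = 1²·7 + 2²·9 + 3²·2 + 4²·1 + 5²·1 = 102
K = 10000 × (102 − 40) / 40² = 387.50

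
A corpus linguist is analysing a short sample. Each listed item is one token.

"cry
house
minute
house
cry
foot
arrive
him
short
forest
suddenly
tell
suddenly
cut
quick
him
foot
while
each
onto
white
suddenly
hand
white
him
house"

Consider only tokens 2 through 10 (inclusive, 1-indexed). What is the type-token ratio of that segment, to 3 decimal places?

0.889

Segment tokens 2–10: house, minute, house, cry, foot, arrive, him, short, forest
Segment N = 9, segment V = 8.
TTR = 8 / 9 = 0.889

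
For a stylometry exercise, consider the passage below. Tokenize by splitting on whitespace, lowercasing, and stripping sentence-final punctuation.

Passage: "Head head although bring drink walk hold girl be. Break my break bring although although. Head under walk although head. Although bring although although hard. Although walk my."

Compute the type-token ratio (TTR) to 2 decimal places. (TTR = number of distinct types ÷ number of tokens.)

N = 28 tokens, V = 12 types.
TTR = V / N = 12 / 28 = 0.43

0.43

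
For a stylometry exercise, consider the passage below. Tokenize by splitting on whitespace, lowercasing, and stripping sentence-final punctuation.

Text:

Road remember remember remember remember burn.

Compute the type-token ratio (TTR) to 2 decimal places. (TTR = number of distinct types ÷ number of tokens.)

0.50

N = 6 tokens, V = 3 types.
TTR = V / N = 3 / 6 = 0.50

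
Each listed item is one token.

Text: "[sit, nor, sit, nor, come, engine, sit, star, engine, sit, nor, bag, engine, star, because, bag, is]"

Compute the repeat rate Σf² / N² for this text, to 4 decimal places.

Frequencies: sit:4, nor:3, engine:3, star:2, bag:2, come:1, because:1, is:1
Σf² = 45; N² = 289
Repeat rate = 45 / 289 = 0.1557

0.1557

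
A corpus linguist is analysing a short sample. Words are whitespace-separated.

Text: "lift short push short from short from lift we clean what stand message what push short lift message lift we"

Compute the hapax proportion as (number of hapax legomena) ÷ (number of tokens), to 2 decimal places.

Frequencies: lift:4, short:4, push:2, from:2, we:2, what:2, message:2, clean:1, stand:1
Hapax count = 2; token count = 20.
Ratio = 2 / 20 = 0.10

0.10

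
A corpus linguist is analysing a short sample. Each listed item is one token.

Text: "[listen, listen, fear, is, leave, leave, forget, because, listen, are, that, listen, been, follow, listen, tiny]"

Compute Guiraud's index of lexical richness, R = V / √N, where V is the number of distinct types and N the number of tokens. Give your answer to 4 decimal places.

2.7500

N = 16, V = 11.
√N = 4.000000
R = 11 / 4.000000 = 2.7500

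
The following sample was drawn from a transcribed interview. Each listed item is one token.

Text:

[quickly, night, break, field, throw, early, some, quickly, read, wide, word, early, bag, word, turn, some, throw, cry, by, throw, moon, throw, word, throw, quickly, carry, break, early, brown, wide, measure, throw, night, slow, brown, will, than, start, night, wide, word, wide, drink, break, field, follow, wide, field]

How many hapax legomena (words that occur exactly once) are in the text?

14

Frequencies: throw:6, wide:5, word:4, quickly:3, night:3, break:3, field:3, early:3, some:2, brown:2, read:1, bag:1, turn:1, cry:1, by:1, moon:1, carry:1, measure:1, slow:1, will:1, … (4 more, each freq 1)
Hapax (freq=1): bag, by, carry, cry, drink, follow, measure, moon, read, slow, start, than, turn, will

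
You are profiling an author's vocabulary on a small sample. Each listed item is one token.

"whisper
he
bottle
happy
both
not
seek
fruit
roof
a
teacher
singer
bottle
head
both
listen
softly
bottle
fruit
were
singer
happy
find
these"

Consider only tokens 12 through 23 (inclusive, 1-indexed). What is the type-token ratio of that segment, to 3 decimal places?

0.833

Segment tokens 12–23: singer, bottle, head, both, listen, softly, bottle, fruit, were, singer, happy, find
Segment N = 12, segment V = 10.
TTR = 10 / 12 = 0.833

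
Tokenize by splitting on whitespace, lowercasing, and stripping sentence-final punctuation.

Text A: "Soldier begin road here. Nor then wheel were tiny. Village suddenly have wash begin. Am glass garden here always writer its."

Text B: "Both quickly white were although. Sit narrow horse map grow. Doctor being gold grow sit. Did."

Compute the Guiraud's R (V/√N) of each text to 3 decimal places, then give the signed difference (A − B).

A: V=19, N=21, R=4.146
B: V=14, N=16, R=3.500
Difference = 4.146 − 3.500 = 0.646

0.646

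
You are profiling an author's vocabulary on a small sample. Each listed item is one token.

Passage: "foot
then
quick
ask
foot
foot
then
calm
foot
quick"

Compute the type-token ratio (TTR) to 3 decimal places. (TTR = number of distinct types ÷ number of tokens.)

0.500

N = 10 tokens, V = 5 types.
TTR = V / N = 5 / 10 = 0.500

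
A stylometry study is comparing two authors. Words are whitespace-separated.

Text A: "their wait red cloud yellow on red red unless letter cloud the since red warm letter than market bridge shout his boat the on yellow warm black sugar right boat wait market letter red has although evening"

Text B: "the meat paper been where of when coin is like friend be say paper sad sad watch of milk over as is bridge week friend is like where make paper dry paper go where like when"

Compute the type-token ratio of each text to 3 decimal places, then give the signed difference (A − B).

TTR(A) = 23/37 = 0.622
TTR(B) = 23/36 = 0.639
Difference = 0.622 − 0.639 = -0.017

-0.017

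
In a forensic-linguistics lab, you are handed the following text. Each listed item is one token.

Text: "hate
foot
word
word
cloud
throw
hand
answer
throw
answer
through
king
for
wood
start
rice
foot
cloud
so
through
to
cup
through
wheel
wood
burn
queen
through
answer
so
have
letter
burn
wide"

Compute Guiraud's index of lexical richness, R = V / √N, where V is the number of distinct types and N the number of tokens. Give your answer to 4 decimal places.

3.7730

N = 34, V = 22.
√N = 5.830952
R = 22 / 5.830952 = 3.7730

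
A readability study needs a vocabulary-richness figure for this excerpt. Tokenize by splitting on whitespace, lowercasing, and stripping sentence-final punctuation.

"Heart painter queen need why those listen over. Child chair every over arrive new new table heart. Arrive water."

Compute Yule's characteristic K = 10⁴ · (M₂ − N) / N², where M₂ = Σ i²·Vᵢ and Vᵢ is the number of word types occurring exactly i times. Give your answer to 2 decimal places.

Frequencies: heart:2, over:2, arrive:2, new:2, painter:1, queen:1, need:1, why:1, those:1, listen:1, child:1, chair:1, every:1, table:1, water:1
N = 19. Frequency spectrum: V_1=11, V_2=4
M₂ = 1²·11 + 2²·4 = 27
K = 10000 × (27 − 19) / 19² = 221.61

221.61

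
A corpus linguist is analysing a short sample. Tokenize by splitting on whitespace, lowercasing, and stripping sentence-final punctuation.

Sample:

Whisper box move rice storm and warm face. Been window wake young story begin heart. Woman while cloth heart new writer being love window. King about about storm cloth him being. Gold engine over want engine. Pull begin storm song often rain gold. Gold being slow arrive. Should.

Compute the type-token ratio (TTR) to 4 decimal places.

0.7500

N = 48 tokens, V = 36 types.
TTR = V / N = 36 / 48 = 0.7500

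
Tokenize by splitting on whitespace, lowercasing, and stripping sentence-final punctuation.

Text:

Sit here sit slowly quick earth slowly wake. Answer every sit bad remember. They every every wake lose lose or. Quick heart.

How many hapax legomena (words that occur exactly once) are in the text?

8

Frequencies: sit:3, every:3, slowly:2, quick:2, wake:2, lose:2, here:1, earth:1, answer:1, bad:1, remember:1, they:1, or:1, heart:1
Hapax (freq=1): answer, bad, earth, heart, here, or, remember, they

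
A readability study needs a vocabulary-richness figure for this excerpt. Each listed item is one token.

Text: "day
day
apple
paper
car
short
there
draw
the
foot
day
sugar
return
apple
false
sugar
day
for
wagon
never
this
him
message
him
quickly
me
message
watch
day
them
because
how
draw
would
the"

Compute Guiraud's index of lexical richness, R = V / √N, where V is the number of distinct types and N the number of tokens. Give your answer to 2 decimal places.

N = 35, V = 25.
√N = 5.916080
R = 25 / 5.916080 = 4.23

4.23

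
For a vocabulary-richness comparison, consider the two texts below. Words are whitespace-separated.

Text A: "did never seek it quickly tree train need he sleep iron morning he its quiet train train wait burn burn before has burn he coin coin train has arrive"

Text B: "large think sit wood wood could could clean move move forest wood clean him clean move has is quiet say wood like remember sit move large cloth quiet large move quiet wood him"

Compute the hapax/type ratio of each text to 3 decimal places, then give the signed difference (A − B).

0.250

A: hapax=15, V=20, ratio=0.750
B: hapax=8, V=16, ratio=0.500
Difference = 0.750 − 0.500 = 0.250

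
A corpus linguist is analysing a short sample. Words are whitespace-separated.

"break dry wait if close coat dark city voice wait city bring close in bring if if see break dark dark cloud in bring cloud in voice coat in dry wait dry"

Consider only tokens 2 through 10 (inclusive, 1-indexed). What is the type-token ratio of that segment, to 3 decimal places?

0.889

Segment tokens 2–10: dry, wait, if, close, coat, dark, city, voice, wait
Segment N = 9, segment V = 8.
TTR = 8 / 9 = 0.889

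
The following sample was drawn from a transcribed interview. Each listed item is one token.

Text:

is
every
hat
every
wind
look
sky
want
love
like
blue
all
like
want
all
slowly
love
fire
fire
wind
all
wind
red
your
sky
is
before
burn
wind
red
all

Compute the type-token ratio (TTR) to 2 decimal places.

N = 31 tokens, V = 17 types.
TTR = V / N = 17 / 31 = 0.55

0.55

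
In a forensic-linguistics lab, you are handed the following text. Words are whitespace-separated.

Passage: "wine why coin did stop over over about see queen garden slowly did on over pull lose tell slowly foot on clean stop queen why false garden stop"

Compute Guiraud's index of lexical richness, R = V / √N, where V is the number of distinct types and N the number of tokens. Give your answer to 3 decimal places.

3.402

N = 28, V = 18.
√N = 5.291503
R = 18 / 5.291503 = 3.402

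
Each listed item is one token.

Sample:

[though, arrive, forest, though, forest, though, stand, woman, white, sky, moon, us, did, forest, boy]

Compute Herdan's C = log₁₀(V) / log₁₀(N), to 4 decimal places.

0.8855

N = 15, V = 11.
log₁₀(V) = 1.041393, log₁₀(N) = 1.176091
C = 1.041393 / 1.176091 = 0.8855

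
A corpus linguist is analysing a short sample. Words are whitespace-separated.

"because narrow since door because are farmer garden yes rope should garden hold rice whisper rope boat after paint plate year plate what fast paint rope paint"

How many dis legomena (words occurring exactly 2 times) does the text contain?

3

Frequencies: rope:3, paint:3, because:2, garden:2, plate:2, narrow:1, since:1, door:1, are:1, farmer:1, yes:1, should:1, hold:1, rice:1, whisper:1, boat:1, after:1, year:1, what:1, fast:1
Words with frequency 2: because, garden, plate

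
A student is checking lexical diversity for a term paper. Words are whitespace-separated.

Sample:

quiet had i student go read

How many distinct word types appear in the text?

6

Distinct types: {go, had, i, quiet, read, student}
V = 6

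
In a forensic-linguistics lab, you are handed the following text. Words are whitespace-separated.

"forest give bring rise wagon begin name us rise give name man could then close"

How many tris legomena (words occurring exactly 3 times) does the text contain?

0

Frequencies: give:2, rise:2, name:2, forest:1, bring:1, wagon:1, begin:1, us:1, man:1, could:1, then:1, close:1
Words with frequency 3: (none)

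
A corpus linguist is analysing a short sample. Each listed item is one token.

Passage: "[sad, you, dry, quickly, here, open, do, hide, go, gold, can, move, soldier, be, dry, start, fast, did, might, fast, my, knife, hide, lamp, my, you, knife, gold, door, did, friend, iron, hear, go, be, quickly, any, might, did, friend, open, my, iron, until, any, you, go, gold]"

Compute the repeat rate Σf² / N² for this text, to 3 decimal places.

0.043

Frequencies: you:3, go:3, gold:3, did:3, my:3, dry:2, quickly:2, open:2, hide:2, be:2, fast:2, might:2, knife:2, friend:2, iron:2, any:2, sad:1, here:1, do:1, can:1, … (7 more, each freq 1)
Σf² = 100; N² = 2304
Repeat rate = 100 / 2304 = 0.043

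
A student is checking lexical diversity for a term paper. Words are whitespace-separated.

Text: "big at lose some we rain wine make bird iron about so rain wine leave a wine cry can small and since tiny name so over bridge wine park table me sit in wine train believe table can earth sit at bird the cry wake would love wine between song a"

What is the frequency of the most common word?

Frequencies: wine:6, at:2, rain:2, bird:2, so:2, a:2, cry:2, can:2, table:2, sit:2, big:1, lose:1, some:1, we:1, make:1, iron:1, about:1, leave:1, small:1, and:1, … (17 more, each freq 1)
Most common: 'wine' with frequency 6.

6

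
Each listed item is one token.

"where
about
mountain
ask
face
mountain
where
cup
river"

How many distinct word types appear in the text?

7

Distinct types: {about, ask, cup, face, mountain, river, where}
V = 7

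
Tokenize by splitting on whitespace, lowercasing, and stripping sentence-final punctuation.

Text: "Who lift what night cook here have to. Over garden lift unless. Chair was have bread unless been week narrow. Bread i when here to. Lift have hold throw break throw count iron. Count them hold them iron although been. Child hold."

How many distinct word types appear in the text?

Distinct types: {although, been, bread, break, chair, child, cook, count, garden, have, here, hold, i, iron, lift, narrow, night, over, them, throw, to, unless, was, week, what, when, who}
V = 27

27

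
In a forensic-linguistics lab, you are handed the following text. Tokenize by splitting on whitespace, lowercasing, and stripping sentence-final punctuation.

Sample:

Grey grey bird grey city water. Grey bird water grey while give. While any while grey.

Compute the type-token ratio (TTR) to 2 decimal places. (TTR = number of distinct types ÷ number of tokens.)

0.44

N = 16 tokens, V = 7 types.
TTR = V / N = 7 / 16 = 0.44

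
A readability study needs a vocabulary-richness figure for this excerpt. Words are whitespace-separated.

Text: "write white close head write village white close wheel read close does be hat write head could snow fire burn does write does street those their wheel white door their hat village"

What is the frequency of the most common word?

4

Frequencies: write:4, white:3, close:3, does:3, head:2, village:2, wheel:2, hat:2, their:2, read:1, be:1, could:1, snow:1, fire:1, burn:1, street:1, those:1, door:1
Most common: 'write' with frequency 4.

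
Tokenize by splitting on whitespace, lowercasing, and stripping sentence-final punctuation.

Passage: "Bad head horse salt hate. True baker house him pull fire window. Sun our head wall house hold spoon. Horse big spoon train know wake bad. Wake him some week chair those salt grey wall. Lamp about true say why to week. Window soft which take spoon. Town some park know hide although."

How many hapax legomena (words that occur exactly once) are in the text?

24

Frequencies: spoon:3, bad:2, head:2, horse:2, salt:2, true:2, house:2, him:2, window:2, wall:2, know:2, wake:2, some:2, week:2, hate:1, baker:1, pull:1, fire:1, sun:1, our:1, … (18 more, each freq 1)
Hapax (freq=1): about, although, baker, big, chair, fire, grey, hate, hide, hold, lamp, our, park, pull, say, soft, sun, take, those, to, town, train, which, why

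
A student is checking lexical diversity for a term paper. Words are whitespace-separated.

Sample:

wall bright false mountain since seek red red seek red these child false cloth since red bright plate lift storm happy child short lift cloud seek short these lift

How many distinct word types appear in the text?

16

Distinct types: {bright, child, cloth, cloud, false, happy, lift, mountain, plate, red, seek, short, since, storm, these, wall}
V = 16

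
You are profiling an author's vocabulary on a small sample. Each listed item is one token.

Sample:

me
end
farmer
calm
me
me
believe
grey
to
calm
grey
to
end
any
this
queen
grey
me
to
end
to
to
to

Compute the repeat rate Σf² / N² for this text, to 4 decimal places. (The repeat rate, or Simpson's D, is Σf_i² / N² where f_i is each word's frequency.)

Frequencies: to:6, me:4, end:3, grey:3, calm:2, farmer:1, believe:1, any:1, this:1, queen:1
Σf² = 79; N² = 529
Repeat rate = 79 / 529 = 0.1493

0.1493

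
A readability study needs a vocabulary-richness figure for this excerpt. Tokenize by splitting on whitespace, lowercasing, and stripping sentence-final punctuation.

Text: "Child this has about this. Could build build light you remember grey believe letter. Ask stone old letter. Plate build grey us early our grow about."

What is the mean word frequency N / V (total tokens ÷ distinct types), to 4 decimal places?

N = 26 tokens, V = 20 types.
Mean frequency = N / V = 26 / 20 = 1.3000

1.3000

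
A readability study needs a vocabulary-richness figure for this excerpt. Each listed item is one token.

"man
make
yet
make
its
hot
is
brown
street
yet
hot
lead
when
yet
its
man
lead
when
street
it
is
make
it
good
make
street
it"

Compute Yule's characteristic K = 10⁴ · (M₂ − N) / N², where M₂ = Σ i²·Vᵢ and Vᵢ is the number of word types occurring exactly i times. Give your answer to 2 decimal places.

Frequencies: make:4, yet:3, street:3, it:3, man:2, its:2, hot:2, is:2, lead:2, when:2, brown:1, good:1
N = 27. Frequency spectrum: V_1=2, V_2=6, V_3=3, V_4=1
M₂ = 1²·2 + 2²·6 + 3²·3 + 4²·1 = 69
K = 10000 × (69 − 27) / 27² = 576.13

576.13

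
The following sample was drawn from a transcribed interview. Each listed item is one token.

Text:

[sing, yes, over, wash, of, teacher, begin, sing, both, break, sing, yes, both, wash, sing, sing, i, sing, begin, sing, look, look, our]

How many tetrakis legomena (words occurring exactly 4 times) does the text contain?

Frequencies: sing:7, yes:2, wash:2, begin:2, both:2, look:2, over:1, of:1, teacher:1, break:1, i:1, our:1
Words with frequency 4: (none)

0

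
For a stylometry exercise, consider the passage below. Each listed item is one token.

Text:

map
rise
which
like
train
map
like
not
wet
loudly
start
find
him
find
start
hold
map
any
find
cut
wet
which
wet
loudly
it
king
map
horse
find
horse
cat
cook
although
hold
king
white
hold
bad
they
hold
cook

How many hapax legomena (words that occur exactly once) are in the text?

12

Frequencies: map:4, find:4, hold:4, wet:3, which:2, like:2, loudly:2, start:2, king:2, horse:2, cook:2, rise:1, train:1, not:1, him:1, any:1, cut:1, it:1, cat:1, although:1, … (3 more, each freq 1)
Hapax (freq=1): although, any, bad, cat, cut, him, it, not, rise, they, train, white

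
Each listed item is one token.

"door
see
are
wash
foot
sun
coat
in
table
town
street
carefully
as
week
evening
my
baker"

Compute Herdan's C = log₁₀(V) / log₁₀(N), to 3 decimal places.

1.000

N = 17, V = 17.
log₁₀(V) = 1.230449, log₁₀(N) = 1.230449
C = 1.230449 / 1.230449 = 1.000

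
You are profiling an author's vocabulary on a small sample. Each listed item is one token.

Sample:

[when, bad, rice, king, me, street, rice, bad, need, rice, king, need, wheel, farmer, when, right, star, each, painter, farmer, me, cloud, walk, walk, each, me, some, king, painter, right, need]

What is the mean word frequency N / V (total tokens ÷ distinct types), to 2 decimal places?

1.94

N = 31 tokens, V = 16 types.
Mean frequency = N / V = 31 / 16 = 1.94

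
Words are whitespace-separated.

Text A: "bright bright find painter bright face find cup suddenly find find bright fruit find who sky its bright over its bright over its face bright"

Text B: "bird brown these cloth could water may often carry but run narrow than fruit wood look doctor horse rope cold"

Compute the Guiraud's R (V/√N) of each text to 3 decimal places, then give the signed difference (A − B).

A: V=11, N=25, R=2.200
B: V=20, N=20, R=4.472
Difference = 2.200 − 4.472 = -2.272

-2.272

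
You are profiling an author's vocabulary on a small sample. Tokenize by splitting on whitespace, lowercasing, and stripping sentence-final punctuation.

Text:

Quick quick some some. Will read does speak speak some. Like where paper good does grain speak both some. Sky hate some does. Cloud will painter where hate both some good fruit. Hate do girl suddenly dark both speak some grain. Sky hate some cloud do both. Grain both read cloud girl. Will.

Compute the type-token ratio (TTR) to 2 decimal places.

N = 53 tokens, V = 21 types.
TTR = V / N = 21 / 53 = 0.40

0.40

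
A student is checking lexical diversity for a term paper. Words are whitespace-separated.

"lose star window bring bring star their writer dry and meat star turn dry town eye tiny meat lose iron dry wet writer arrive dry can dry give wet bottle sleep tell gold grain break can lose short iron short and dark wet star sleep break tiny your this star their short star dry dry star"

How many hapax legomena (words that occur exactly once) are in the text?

13

Frequencies: star:7, dry:7, lose:3, wet:3, short:3, bring:2, their:2, writer:2, and:2, meat:2, tiny:2, iron:2, can:2, sleep:2, break:2, window:1, turn:1, town:1, eye:1, arrive:1, … (8 more, each freq 1)
Hapax (freq=1): arrive, bottle, dark, eye, give, gold, grain, tell, this, town, turn, window, your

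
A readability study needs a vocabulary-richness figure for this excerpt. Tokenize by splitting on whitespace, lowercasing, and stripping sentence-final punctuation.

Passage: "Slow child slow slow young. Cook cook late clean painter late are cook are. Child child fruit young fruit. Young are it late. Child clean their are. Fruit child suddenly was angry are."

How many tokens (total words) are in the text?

Tokens: slow, child, slow, slow, young, cook, cook, late, clean, painter, late, are, cook, are, child, child, fruit, young, fruit, young, are, it, late, child, clean, their, are, fruit, child, suddenly, was, angry, are
N = 33

33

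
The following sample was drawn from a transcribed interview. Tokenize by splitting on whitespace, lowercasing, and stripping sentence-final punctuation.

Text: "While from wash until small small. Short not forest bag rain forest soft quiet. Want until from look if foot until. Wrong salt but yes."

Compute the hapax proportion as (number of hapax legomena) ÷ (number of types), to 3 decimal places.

0.800

Frequencies: until:3, from:2, small:2, forest:2, while:1, wash:1, short:1, not:1, bag:1, rain:1, soft:1, quiet:1, want:1, look:1, if:1, foot:1, wrong:1, salt:1, but:1, yes:1
Hapax count = 16; type count = 20.
Ratio = 16 / 20 = 0.800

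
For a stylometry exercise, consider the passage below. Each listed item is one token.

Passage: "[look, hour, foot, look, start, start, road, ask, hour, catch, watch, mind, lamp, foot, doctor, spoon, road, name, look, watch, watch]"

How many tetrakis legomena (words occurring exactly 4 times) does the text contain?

0

Frequencies: look:3, watch:3, hour:2, foot:2, start:2, road:2, ask:1, catch:1, mind:1, lamp:1, doctor:1, spoon:1, name:1
Words with frequency 4: (none)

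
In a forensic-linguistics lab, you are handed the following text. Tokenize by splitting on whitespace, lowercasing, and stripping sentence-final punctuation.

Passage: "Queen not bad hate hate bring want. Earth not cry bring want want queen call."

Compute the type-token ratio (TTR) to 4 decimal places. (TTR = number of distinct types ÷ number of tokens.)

0.6000

N = 15 tokens, V = 9 types.
TTR = V / N = 9 / 15 = 0.6000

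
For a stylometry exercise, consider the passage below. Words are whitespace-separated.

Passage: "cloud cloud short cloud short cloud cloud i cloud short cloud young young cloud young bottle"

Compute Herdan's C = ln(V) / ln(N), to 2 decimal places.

0.58

N = 16, V = 5.
ln(V) = 1.609438, ln(N) = 2.772589
C = 1.609438 / 2.772589 = 0.58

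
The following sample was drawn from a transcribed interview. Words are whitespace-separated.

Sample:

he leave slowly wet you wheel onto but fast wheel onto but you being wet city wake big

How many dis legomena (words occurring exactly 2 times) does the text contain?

5

Frequencies: wet:2, you:2, wheel:2, onto:2, but:2, he:1, leave:1, slowly:1, fast:1, being:1, city:1, wake:1, big:1
Words with frequency 2: but, onto, wet, wheel, you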